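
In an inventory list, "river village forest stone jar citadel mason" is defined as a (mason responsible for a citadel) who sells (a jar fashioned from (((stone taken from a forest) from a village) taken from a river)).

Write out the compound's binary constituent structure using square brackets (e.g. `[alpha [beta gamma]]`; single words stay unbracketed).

[[[river [village [forest stone]]] jar] [citadel mason]]

Overall it is a kind of mason (specifically "citadel mason"); the modifier is "river village forest stone jar".
"river village forest stone jar" → head "jar", modifier "river village forest stone".
"river village forest stone" → head "stone" (specifically "village forest stone"), modifier "river".
"village forest stone" → head "stone" (specifically "forest stone"), modifier "village".
"forest stone" → head "stone", modifier "forest".
"citadel mason" → head "mason", modifier "citadel".
Assembled: [[[river [village [forest stone]]] jar] [citadel mason]].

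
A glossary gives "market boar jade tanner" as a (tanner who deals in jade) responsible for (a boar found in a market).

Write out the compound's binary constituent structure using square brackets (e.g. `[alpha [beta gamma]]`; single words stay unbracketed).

Whole compound: head "tanner" (specifically "jade tanner"), modifier "market boar".
Inside "market boar": head "boar", modifier "market".
Inside "jade tanner": head "tanner", modifier "jade".
So the structure is [[market boar] [jade tanner]].

[[market boar] [jade tanner]]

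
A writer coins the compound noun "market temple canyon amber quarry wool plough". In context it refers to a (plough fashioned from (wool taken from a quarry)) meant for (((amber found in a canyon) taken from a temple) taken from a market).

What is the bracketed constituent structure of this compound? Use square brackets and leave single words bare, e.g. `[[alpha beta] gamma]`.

Whole compound: head "plough" (specifically "quarry wool plough"), modifier "market temple canyon amber".
"market temple canyon amber" → head "amber" (specifically "temple canyon amber"), modifier "market".
"temple canyon amber" → head "amber" (specifically "canyon amber"), modifier "temple".
"canyon amber" → head "amber", modifier "canyon".
"quarry wool plough" → head "plough", modifier "quarry wool".
"quarry wool" → head "wool", modifier "quarry".
Putting it together: [[market [temple [canyon amber]]] [[quarry wool] plough]].

[[market [temple [canyon amber]]] [[quarry wool] plough]]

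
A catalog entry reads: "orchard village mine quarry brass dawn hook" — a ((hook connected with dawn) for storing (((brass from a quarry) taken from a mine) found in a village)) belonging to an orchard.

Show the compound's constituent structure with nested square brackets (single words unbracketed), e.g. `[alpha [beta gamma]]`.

The outermost head in the paraphrase is "hook" (specifically "village mine quarry brass dawn hook"), modified by "orchard".
Within "village mine quarry brass dawn hook", the head is "hook" (specifically "dawn hook") and the modifier is "village mine quarry brass".
Within "village mine quarry brass", the head is "brass" (specifically "mine quarry brass") and the modifier is "village".
Within "mine quarry brass", the head is "brass" (specifically "quarry brass") and the modifier is "mine".
Within "quarry brass", the head is "brass" and the modifier is "quarry".
Within "dawn hook", the head is "hook" and the modifier is "dawn".
Putting it together: [orchard [[village [mine [quarry brass]]] [dawn hook]]].

[orchard [[village [mine [quarry brass]]] [dawn hook]]]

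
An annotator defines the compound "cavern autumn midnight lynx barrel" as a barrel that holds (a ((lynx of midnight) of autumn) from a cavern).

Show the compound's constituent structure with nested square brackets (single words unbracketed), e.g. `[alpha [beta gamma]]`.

[[cavern [autumn [midnight lynx]]] barrel]

At the top level: head "barrel"; modifier "cavern autumn midnight lynx".
"cavern autumn midnight lynx" → head "lynx" (specifically "autumn midnight lynx"), modifier "cavern".
"autumn midnight lynx" → head "lynx" (specifically "midnight lynx"), modifier "autumn".
"midnight lynx" → head "lynx", modifier "midnight".
So the structure is [[cavern [autumn [midnight lynx]]] barrel].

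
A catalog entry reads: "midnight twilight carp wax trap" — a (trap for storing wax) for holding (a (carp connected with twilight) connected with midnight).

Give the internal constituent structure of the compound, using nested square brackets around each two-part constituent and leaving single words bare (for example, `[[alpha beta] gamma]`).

Whole compound: head "trap" (specifically "wax trap"), modifier "midnight twilight carp".
"midnight twilight carp" → head "carp" (specifically "twilight carp"), modifier "midnight".
"twilight carp" → head "carp", modifier "twilight".
"wax trap" → head "trap", modifier "wax".
So the structure is [[midnight [twilight carp]] [wax trap]].

[[midnight [twilight carp]] [wax trap]]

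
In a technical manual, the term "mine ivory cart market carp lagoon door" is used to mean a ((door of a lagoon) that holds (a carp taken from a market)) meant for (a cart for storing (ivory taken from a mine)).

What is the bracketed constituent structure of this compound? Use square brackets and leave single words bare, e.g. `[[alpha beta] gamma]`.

[[[mine ivory] cart] [[market carp] [lagoon door]]]

Whole compound: head "door" (specifically "market carp lagoon door"), modifier "mine ivory cart".
Within "mine ivory cart", the head is "cart" and the modifier is "mine ivory".
Within "mine ivory", the head is "ivory" and the modifier is "mine".
Within "market carp lagoon door", the head is "door" (specifically "lagoon door") and the modifier is "market carp".
Within "market carp", the head is "carp" and the modifier is "market".
Within "lagoon door", the head is "door" and the modifier is "lagoon".
Assembled: [[[mine ivory] cart] [[market carp] [lagoon door]]].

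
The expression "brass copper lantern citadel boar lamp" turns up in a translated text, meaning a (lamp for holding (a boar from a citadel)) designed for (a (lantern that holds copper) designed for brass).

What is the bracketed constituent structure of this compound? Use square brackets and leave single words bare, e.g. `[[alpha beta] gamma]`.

[[brass [copper lantern]] [[citadel boar] lamp]]

The outermost head in the paraphrase is "lamp" (specifically "citadel boar lamp"), modified by "brass copper lantern".
Within "brass copper lantern", the head is "lantern" (specifically "copper lantern") and the modifier is "brass".
Within "copper lantern", the head is "lantern" and the modifier is "copper".
Within "citadel boar lamp", the head is "lamp" and the modifier is "citadel boar".
Within "citadel boar", the head is "boar" and the modifier is "citadel".
Putting it together: [[brass [copper lantern]] [[citadel boar] lamp]].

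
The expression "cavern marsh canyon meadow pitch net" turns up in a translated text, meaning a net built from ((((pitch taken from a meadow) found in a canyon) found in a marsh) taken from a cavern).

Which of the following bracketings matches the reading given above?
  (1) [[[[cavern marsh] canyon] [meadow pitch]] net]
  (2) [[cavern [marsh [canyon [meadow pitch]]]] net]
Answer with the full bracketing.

[[cavern [marsh [canyon [meadow pitch]]]] net]

The paraphrase's head is the "net" part ("net"); its modifier is "cavern marsh canyon meadow pitch".
That top-level split, carried through the inner groups, gives [[cavern [marsh [canyon [meadow pitch]]]] net].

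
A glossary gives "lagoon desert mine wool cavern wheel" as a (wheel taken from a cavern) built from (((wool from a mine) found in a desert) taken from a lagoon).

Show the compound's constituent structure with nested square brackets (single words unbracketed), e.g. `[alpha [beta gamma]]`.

Whole compound: head "wheel" (specifically "cavern wheel"), modifier "lagoon desert mine wool".
Within "lagoon desert mine wool", the head is "wool" (specifically "desert mine wool") and the modifier is "lagoon".
Within "desert mine wool", the head is "wool" (specifically "mine wool") and the modifier is "desert".
Within "mine wool", the head is "wool" and the modifier is "mine".
Within "cavern wheel", the head is "wheel" and the modifier is "cavern".
So the structure is [[lagoon [desert [mine wool]]] [cavern wheel]].

[[lagoon [desert [mine wool]]] [cavern wheel]]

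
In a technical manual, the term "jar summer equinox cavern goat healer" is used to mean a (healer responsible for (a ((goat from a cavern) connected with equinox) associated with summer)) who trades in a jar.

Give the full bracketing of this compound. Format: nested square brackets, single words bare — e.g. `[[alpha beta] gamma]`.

Whole compound: head "healer" (specifically "summer equinox cavern goat healer"), modifier "jar".
Within "summer equinox cavern goat healer", the head is "healer" and the modifier is "summer equinox cavern goat".
Within "summer equinox cavern goat", the head is "goat" (specifically "equinox cavern goat") and the modifier is "summer".
Within "equinox cavern goat", the head is "goat" (specifically "cavern goat") and the modifier is "equinox".
Within "cavern goat", the head is "goat" and the modifier is "cavern".
So the structure is [jar [[summer [equinox [cavern goat]]] healer]].

[jar [[summer [equinox [cavern goat]]] healer]]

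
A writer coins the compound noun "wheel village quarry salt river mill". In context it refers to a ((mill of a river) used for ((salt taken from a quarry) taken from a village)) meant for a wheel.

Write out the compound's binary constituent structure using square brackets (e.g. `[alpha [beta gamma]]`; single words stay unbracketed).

At the top level: head "mill" (specifically "village quarry salt river mill"); modifier "wheel".
"village quarry salt river mill" → head "mill" (specifically "river mill"), modifier "village quarry salt".
"village quarry salt" → head "salt" (specifically "quarry salt"), modifier "village".
"quarry salt" → head "salt", modifier "quarry".
"river mill" → head "mill", modifier "river".
Assembled: [wheel [[village [quarry salt]] [river mill]]].

[wheel [[village [quarry salt]] [river mill]]]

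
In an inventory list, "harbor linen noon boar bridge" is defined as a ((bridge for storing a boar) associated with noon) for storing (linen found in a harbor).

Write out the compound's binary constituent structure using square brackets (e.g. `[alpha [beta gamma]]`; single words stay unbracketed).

[[harbor linen] [noon [boar bridge]]]

Overall it is a kind of bridge (specifically "noon boar bridge"); the modifier is "harbor linen".
Within "harbor linen", the head is "linen" and the modifier is "harbor".
Within "noon boar bridge", the head is "bridge" (specifically "boar bridge") and the modifier is "noon".
Within "boar bridge", the head is "bridge" and the modifier is "boar".
Assembled: [[harbor linen] [noon [boar bridge]]].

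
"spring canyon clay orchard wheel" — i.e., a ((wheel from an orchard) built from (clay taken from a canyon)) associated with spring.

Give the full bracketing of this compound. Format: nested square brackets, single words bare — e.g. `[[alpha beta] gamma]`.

[spring [[canyon clay] [orchard wheel]]]

Overall it is a kind of wheel (specifically "canyon clay orchard wheel"); the modifier is "spring".
Within "canyon clay orchard wheel", the head is "wheel" (specifically "orchard wheel") and the modifier is "canyon clay".
Within "canyon clay", the head is "clay" and the modifier is "canyon".
Within "orchard wheel", the head is "wheel" and the modifier is "orchard".
So the structure is [spring [[canyon clay] [orchard wheel]]].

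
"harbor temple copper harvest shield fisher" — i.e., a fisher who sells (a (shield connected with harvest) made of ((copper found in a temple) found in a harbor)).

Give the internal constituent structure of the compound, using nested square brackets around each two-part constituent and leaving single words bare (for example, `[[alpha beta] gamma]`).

The outermost head in the paraphrase is "fisher", modified by "harbor temple copper harvest shield".
"harbor temple copper harvest shield" → head "shield" (specifically "harvest shield"), modifier "harbor temple copper".
"harbor temple copper" → head "copper" (specifically "temple copper"), modifier "harbor".
"temple copper" → head "copper", modifier "temple".
"harvest shield" → head "shield", modifier "harvest".
Assembled: [[[harbor [temple copper]] [harvest shield]] fisher].

[[[harbor [temple copper]] [harvest shield]] fisher]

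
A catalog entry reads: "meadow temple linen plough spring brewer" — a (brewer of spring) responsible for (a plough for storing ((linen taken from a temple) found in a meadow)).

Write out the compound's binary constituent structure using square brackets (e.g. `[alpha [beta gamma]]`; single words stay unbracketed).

[[[meadow [temple linen]] plough] [spring brewer]]

At the top level: head "brewer" (specifically "spring brewer"); modifier "meadow temple linen plough".
"meadow temple linen plough" → head "plough", modifier "meadow temple linen".
"meadow temple linen" → head "linen" (specifically "temple linen"), modifier "meadow".
"temple linen" → head "linen", modifier "temple".
"spring brewer" → head "brewer", modifier "spring".
Putting it together: [[[meadow [temple linen]] plough] [spring brewer]].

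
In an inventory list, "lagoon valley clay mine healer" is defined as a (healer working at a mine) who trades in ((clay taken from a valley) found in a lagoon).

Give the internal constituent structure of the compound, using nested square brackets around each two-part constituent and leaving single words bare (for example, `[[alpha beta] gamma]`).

[[lagoon [valley clay]] [mine healer]]

Whole compound: head "healer" (specifically "mine healer"), modifier "lagoon valley clay".
Inside "lagoon valley clay": head "clay" (specifically "valley clay"), modifier "lagoon".
Inside "valley clay": head "clay", modifier "valley".
Inside "mine healer": head "healer", modifier "mine".
So the structure is [[lagoon [valley clay]] [mine healer]].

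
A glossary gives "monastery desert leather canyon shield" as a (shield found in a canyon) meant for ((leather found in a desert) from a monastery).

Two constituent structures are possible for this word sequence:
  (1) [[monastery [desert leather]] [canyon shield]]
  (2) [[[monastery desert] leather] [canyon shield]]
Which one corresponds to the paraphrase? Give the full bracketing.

[[monastery [desert leather]] [canyon shield]]

The paraphrase's head is the "shield" part ("canyon shield"); its modifier is "monastery desert leather".
That top-level split, carried through the inner groups, gives [[monastery [desert leather]] [canyon shield]].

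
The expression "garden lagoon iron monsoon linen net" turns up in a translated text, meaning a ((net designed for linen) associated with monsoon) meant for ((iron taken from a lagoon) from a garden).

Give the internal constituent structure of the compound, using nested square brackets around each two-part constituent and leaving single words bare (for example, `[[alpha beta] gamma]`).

[[garden [lagoon iron]] [monsoon [linen net]]]

The outermost head in the paraphrase is "net" (specifically "monsoon linen net"), modified by "garden lagoon iron".
Within "garden lagoon iron", the head is "iron" (specifically "lagoon iron") and the modifier is "garden".
Within "lagoon iron", the head is "iron" and the modifier is "lagoon".
Within "monsoon linen net", the head is "net" (specifically "linen net") and the modifier is "monsoon".
Within "linen net", the head is "net" and the modifier is "linen".
So the structure is [[garden [lagoon iron]] [monsoon [linen net]]].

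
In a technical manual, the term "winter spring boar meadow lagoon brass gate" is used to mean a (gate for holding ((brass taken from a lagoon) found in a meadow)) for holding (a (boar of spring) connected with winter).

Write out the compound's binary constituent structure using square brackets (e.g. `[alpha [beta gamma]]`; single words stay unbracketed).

[[winter [spring boar]] [[meadow [lagoon brass]] gate]]

Whole compound: head "gate" (specifically "meadow lagoon brass gate"), modifier "winter spring boar".
"winter spring boar" → head "boar" (specifically "spring boar"), modifier "winter".
"spring boar" → head "boar", modifier "spring".
"meadow lagoon brass gate" → head "gate", modifier "meadow lagoon brass".
"meadow lagoon brass" → head "brass" (specifically "lagoon brass"), modifier "meadow".
"lagoon brass" → head "brass", modifier "lagoon".
Assembled: [[winter [spring boar]] [[meadow [lagoon brass]] gate]].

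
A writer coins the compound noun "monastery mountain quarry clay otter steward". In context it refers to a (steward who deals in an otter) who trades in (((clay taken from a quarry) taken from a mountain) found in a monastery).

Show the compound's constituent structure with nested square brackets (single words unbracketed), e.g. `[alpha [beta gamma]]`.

[[monastery [mountain [quarry clay]]] [otter steward]]

At the top level: head "steward" (specifically "otter steward"); modifier "monastery mountain quarry clay".
"monastery mountain quarry clay" → head "clay" (specifically "mountain quarry clay"), modifier "monastery".
"mountain quarry clay" → head "clay" (specifically "quarry clay"), modifier "mountain".
"quarry clay" → head "clay", modifier "quarry".
"otter steward" → head "steward", modifier "otter".
Putting it together: [[monastery [mountain [quarry clay]]] [otter steward]].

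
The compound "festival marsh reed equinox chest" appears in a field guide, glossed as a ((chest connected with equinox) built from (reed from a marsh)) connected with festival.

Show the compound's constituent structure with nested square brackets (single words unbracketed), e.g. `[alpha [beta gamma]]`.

At the top level: head "chest" (specifically "marsh reed equinox chest"); modifier "festival".
Inside "marsh reed equinox chest": head "chest" (specifically "equinox chest"), modifier "marsh reed".
Inside "marsh reed": head "reed", modifier "marsh".
Inside "equinox chest": head "chest", modifier "equinox".
Assembled: [festival [[marsh reed] [equinox chest]]].

[festival [[marsh reed] [equinox chest]]]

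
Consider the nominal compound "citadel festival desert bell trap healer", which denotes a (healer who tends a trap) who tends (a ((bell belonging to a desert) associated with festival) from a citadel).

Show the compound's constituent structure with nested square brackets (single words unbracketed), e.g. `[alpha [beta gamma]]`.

[[citadel [festival [desert bell]]] [trap healer]]

The outermost head in the paraphrase is "healer" (specifically "trap healer"), modified by "citadel festival desert bell".
Within "citadel festival desert bell", the head is "bell" (specifically "festival desert bell") and the modifier is "citadel".
Within "festival desert bell", the head is "bell" (specifically "desert bell") and the modifier is "festival".
Within "desert bell", the head is "bell" and the modifier is "desert".
Within "trap healer", the head is "healer" and the modifier is "trap".
Assembled: [[citadel [festival [desert bell]]] [trap healer]].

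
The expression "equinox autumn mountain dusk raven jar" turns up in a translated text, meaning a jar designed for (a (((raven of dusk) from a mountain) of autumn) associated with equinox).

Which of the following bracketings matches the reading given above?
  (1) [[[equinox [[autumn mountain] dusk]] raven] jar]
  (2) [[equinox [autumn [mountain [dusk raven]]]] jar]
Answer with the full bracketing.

[[equinox [autumn [mountain [dusk raven]]]] jar]

The paraphrase's head is the "jar" part ("jar"); its modifier is "equinox autumn mountain dusk raven".
That top-level split, carried through the inner groups, gives [[equinox [autumn [mountain [dusk raven]]]] jar].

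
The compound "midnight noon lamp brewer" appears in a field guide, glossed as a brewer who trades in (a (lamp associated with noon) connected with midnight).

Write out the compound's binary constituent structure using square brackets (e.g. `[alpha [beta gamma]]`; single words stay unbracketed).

The outermost head in the paraphrase is "brewer", modified by "midnight noon lamp".
Within "midnight noon lamp", the head is "lamp" (specifically "noon lamp") and the modifier is "midnight".
Within "noon lamp", the head is "lamp" and the modifier is "noon".
Assembled: [[midnight [noon lamp]] brewer].

[[midnight [noon lamp]] brewer]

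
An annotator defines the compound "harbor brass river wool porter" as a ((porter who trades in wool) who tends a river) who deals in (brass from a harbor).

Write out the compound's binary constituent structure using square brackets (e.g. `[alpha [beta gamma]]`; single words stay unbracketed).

[[harbor brass] [river [wool porter]]]

At the top level: head "porter" (specifically "river wool porter"); modifier "harbor brass".
Inside "harbor brass": head "brass", modifier "harbor".
Inside "river wool porter": head "porter" (specifically "wool porter"), modifier "river".
Inside "wool porter": head "porter", modifier "wool".
Putting it together: [[harbor brass] [river [wool porter]]].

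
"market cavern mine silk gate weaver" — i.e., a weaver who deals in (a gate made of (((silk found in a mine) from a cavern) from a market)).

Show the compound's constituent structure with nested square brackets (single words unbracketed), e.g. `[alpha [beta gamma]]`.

[[[market [cavern [mine silk]]] gate] weaver]

Overall it is a kind of weaver; the modifier is "market cavern mine silk gate".
Inside "market cavern mine silk gate": head "gate", modifier "market cavern mine silk".
Inside "market cavern mine silk": head "silk" (specifically "cavern mine silk"), modifier "market".
Inside "cavern mine silk": head "silk" (specifically "mine silk"), modifier "cavern".
Inside "mine silk": head "silk", modifier "mine".
So the structure is [[[market [cavern [mine silk]]] gate] weaver].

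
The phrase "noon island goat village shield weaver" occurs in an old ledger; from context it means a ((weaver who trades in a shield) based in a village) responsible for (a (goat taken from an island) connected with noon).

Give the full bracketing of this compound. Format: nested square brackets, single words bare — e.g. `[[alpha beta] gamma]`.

Whole compound: head "weaver" (specifically "village shield weaver"), modifier "noon island goat".
"noon island goat" → head "goat" (specifically "island goat"), modifier "noon".
"island goat" → head "goat", modifier "island".
"village shield weaver" → head "weaver" (specifically "shield weaver"), modifier "village".
"shield weaver" → head "weaver", modifier "shield".
So the structure is [[noon [island goat]] [village [shield weaver]]].

[[noon [island goat]] [village [shield weaver]]]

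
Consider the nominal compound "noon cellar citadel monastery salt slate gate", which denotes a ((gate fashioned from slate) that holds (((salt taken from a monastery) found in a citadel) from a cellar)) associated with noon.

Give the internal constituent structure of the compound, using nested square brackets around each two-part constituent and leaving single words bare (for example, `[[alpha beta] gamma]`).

[noon [[cellar [citadel [monastery salt]]] [slate gate]]]

Overall it is a kind of gate (specifically "cellar citadel monastery salt slate gate"); the modifier is "noon".
"cellar citadel monastery salt slate gate" → head "gate" (specifically "slate gate"), modifier "cellar citadel monastery salt".
"cellar citadel monastery salt" → head "salt" (specifically "citadel monastery salt"), modifier "cellar".
"citadel monastery salt" → head "salt" (specifically "monastery salt"), modifier "citadel".
"monastery salt" → head "salt", modifier "monastery".
"slate gate" → head "gate", modifier "slate".
Putting it together: [noon [[cellar [citadel [monastery salt]]] [slate gate]]].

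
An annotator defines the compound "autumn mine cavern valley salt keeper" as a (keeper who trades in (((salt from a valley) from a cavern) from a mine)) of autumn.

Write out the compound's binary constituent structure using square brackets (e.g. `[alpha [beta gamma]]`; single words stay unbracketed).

[autumn [[mine [cavern [valley salt]]] keeper]]

The outermost head in the paraphrase is "keeper" (specifically "mine cavern valley salt keeper"), modified by "autumn".
"mine cavern valley salt keeper" → head "keeper", modifier "mine cavern valley salt".
"mine cavern valley salt" → head "salt" (specifically "cavern valley salt"), modifier "mine".
"cavern valley salt" → head "salt" (specifically "valley salt"), modifier "cavern".
"valley salt" → head "salt", modifier "valley".
So the structure is [autumn [[mine [cavern [valley salt]]] keeper]].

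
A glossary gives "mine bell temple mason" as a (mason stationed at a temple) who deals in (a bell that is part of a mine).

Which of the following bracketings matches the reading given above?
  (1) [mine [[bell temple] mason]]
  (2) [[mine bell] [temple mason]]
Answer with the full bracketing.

[[mine bell] [temple mason]]

The paraphrase's head is the "mason" part ("temple mason"); its modifier is "mine bell".
That top-level split, carried through the inner groups, gives [[mine bell] [temple mason]].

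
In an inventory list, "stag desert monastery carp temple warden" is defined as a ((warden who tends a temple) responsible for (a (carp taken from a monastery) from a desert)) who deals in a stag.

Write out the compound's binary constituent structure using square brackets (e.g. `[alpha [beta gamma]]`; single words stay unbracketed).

[stag [[desert [monastery carp]] [temple warden]]]

At the top level: head "warden" (specifically "desert monastery carp temple warden"); modifier "stag".
Within "desert monastery carp temple warden", the head is "warden" (specifically "temple warden") and the modifier is "desert monastery carp".
Within "desert monastery carp", the head is "carp" (specifically "monastery carp") and the modifier is "desert".
Within "monastery carp", the head is "carp" and the modifier is "monastery".
Within "temple warden", the head is "warden" and the modifier is "temple".
So the structure is [stag [[desert [monastery carp]] [temple warden]]].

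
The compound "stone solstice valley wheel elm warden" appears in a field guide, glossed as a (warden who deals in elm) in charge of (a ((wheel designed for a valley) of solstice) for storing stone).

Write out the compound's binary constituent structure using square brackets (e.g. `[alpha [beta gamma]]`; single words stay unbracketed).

[[stone [solstice [valley wheel]]] [elm warden]]

At the top level: head "warden" (specifically "elm warden"); modifier "stone solstice valley wheel".
Inside "stone solstice valley wheel": head "wheel" (specifically "solstice valley wheel"), modifier "stone".
Inside "solstice valley wheel": head "wheel" (specifically "valley wheel"), modifier "solstice".
Inside "valley wheel": head "wheel", modifier "valley".
Inside "elm warden": head "warden", modifier "elm".
So the structure is [[stone [solstice [valley wheel]]] [elm warden]].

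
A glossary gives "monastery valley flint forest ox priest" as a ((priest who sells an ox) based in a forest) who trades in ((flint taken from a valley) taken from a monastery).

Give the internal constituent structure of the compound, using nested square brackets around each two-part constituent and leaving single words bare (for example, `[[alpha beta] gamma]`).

[[monastery [valley flint]] [forest [ox priest]]]

At the top level: head "priest" (specifically "forest ox priest"); modifier "monastery valley flint".
"monastery valley flint" → head "flint" (specifically "valley flint"), modifier "monastery".
"valley flint" → head "flint", modifier "valley".
"forest ox priest" → head "priest" (specifically "ox priest"), modifier "forest".
"ox priest" → head "priest", modifier "ox".
So the structure is [[monastery [valley flint]] [forest [ox priest]]].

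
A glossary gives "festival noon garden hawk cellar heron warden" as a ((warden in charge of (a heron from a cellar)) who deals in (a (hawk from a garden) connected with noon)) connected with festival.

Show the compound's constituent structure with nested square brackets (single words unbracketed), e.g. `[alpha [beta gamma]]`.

Whole compound: head "warden" (specifically "noon garden hawk cellar heron warden"), modifier "festival".
Inside "noon garden hawk cellar heron warden": head "warden" (specifically "cellar heron warden"), modifier "noon garden hawk".
Inside "noon garden hawk": head "hawk" (specifically "garden hawk"), modifier "noon".
Inside "garden hawk": head "hawk", modifier "garden".
Inside "cellar heron warden": head "warden", modifier "cellar heron".
Inside "cellar heron": head "heron", modifier "cellar".
Putting it together: [festival [[noon [garden hawk]] [[cellar heron] warden]]].

[festival [[noon [garden hawk]] [[cellar heron] warden]]]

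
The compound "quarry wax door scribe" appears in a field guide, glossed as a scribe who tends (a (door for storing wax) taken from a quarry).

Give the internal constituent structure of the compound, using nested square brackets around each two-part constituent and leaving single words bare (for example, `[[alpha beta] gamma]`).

Overall it is a kind of scribe; the modifier is "quarry wax door".
"quarry wax door" → head "door" (specifically "wax door"), modifier "quarry".
"wax door" → head "door", modifier "wax".
Putting it together: [[quarry [wax door]] scribe].

[[quarry [wax door]] scribe]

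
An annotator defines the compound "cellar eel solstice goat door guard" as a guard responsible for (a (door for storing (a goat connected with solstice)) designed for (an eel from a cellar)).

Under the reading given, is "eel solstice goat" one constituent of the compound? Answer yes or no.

The top-level split is [cellar eel solstice goat door] [guard]; the full structure is [[[cellar eel] [[solstice goat] door]] guard].
"eel solstice goat" straddles a constituent boundary, so it is not a single unit.

no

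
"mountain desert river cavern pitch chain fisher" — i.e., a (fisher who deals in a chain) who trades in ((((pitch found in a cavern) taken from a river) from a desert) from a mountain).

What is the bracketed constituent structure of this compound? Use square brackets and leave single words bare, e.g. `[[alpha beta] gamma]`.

The outermost head in the paraphrase is "fisher" (specifically "chain fisher"), modified by "mountain desert river cavern pitch".
Within "mountain desert river cavern pitch", the head is "pitch" (specifically "desert river cavern pitch") and the modifier is "mountain".
Within "desert river cavern pitch", the head is "pitch" (specifically "river cavern pitch") and the modifier is "desert".
Within "river cavern pitch", the head is "pitch" (specifically "cavern pitch") and the modifier is "river".
Within "cavern pitch", the head is "pitch" and the modifier is "cavern".
Within "chain fisher", the head is "fisher" and the modifier is "chain".
Assembled: [[mountain [desert [river [cavern pitch]]]] [chain fisher]].

[[mountain [desert [river [cavern pitch]]]] [chain fisher]]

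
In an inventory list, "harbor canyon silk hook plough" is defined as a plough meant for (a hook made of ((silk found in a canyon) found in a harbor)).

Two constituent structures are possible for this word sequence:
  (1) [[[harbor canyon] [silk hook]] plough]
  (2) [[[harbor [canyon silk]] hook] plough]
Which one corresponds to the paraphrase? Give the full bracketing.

The paraphrase's head is the "plough" part ("plough"); its modifier is "harbor canyon silk hook".
That top-level split, carried through the inner groups, gives [[[harbor [canyon silk]] hook] plough].

[[[harbor [canyon silk]] hook] plough]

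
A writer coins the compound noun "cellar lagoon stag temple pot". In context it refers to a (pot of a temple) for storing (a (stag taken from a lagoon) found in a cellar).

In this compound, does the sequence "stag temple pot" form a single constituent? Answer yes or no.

no

The top-level split is [cellar lagoon stag] [temple pot]; the full structure is [[cellar [lagoon stag]] [temple pot]].
"stag temple pot" straddles a constituent boundary, so it is not a single unit.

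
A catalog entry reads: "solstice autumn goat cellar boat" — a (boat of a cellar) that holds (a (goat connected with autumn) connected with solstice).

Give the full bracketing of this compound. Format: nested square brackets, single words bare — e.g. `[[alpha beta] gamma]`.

[[solstice [autumn goat]] [cellar boat]]

At the top level: head "boat" (specifically "cellar boat"); modifier "solstice autumn goat".
Within "solstice autumn goat", the head is "goat" (specifically "autumn goat") and the modifier is "solstice".
Within "autumn goat", the head is "goat" and the modifier is "autumn".
Within "cellar boat", the head is "boat" and the modifier is "cellar".
Putting it together: [[solstice [autumn goat]] [cellar boat]].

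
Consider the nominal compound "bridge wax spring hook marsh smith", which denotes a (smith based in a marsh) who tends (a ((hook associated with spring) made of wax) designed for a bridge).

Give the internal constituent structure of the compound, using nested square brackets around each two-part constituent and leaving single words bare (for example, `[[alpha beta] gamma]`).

[[bridge [wax [spring hook]]] [marsh smith]]

The outermost head in the paraphrase is "smith" (specifically "marsh smith"), modified by "bridge wax spring hook".
Within "bridge wax spring hook", the head is "hook" (specifically "wax spring hook") and the modifier is "bridge".
Within "wax spring hook", the head is "hook" (specifically "spring hook") and the modifier is "wax".
Within "spring hook", the head is "hook" and the modifier is "spring".
Within "marsh smith", the head is "smith" and the modifier is "marsh".
Putting it together: [[bridge [wax [spring hook]]] [marsh smith]].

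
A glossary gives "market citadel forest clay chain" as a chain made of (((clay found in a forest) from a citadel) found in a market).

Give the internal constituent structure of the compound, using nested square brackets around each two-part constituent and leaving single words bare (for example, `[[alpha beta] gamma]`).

The outermost head in the paraphrase is "chain", modified by "market citadel forest clay".
Within "market citadel forest clay", the head is "clay" (specifically "citadel forest clay") and the modifier is "market".
Within "citadel forest clay", the head is "clay" (specifically "forest clay") and the modifier is "citadel".
Within "forest clay", the head is "clay" and the modifier is "forest".
So the structure is [[market [citadel [forest clay]]] chain].

[[market [citadel [forest clay]]] chain]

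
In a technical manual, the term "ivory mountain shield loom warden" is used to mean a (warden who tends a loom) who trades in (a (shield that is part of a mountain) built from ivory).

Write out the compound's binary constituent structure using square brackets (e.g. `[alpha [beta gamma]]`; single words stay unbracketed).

Whole compound: head "warden" (specifically "loom warden"), modifier "ivory mountain shield".
Inside "ivory mountain shield": head "shield" (specifically "mountain shield"), modifier "ivory".
Inside "mountain shield": head "shield", modifier "mountain".
Inside "loom warden": head "warden", modifier "loom".
Putting it together: [[ivory [mountain shield]] [loom warden]].

[[ivory [mountain shield]] [loom warden]]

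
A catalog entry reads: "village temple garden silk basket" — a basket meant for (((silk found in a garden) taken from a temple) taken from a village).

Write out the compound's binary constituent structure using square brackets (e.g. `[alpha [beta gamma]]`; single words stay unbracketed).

[[village [temple [garden silk]]] basket]

At the top level: head "basket"; modifier "village temple garden silk".
Inside "village temple garden silk": head "silk" (specifically "temple garden silk"), modifier "village".
Inside "temple garden silk": head "silk" (specifically "garden silk"), modifier "temple".
Inside "garden silk": head "silk", modifier "garden".
Assembled: [[village [temple [garden silk]]] basket].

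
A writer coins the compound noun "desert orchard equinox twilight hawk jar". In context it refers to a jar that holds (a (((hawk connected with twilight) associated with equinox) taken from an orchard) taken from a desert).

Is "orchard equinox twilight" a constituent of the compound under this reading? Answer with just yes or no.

no

The top-level split is [desert orchard equinox twilight hawk] [jar]; the full structure is [[desert [orchard [equinox [twilight hawk]]]] jar].
"orchard equinox twilight" straddles a constituent boundary, so it is not a single unit.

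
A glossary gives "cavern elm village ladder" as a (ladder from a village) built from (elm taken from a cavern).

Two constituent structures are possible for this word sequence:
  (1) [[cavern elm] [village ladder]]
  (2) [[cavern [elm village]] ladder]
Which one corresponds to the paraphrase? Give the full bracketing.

[[cavern elm] [village ladder]]

The paraphrase's head is the "ladder" part ("village ladder"); its modifier is "cavern elm".
That top-level split, carried through the inner groups, gives [[cavern elm] [village ladder]].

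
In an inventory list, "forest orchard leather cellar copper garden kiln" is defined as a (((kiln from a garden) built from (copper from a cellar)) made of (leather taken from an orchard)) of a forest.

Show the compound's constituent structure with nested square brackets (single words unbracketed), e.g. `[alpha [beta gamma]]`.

[forest [[orchard leather] [[cellar copper] [garden kiln]]]]

At the top level: head "kiln" (specifically "orchard leather cellar copper garden kiln"); modifier "forest".
"orchard leather cellar copper garden kiln" → head "kiln" (specifically "cellar copper garden kiln"), modifier "orchard leather".
"orchard leather" → head "leather", modifier "orchard".
"cellar copper garden kiln" → head "kiln" (specifically "garden kiln"), modifier "cellar copper".
"cellar copper" → head "copper", modifier "cellar".
"garden kiln" → head "kiln", modifier "garden".
Putting it together: [forest [[orchard leather] [[cellar copper] [garden kiln]]]].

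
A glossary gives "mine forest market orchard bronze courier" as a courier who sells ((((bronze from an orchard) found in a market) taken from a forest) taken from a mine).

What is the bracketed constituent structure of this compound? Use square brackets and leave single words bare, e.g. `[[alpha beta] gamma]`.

At the top level: head "courier"; modifier "mine forest market orchard bronze".
Within "mine forest market orchard bronze", the head is "bronze" (specifically "forest market orchard bronze") and the modifier is "mine".
Within "forest market orchard bronze", the head is "bronze" (specifically "market orchard bronze") and the modifier is "forest".
Within "market orchard bronze", the head is "bronze" (specifically "orchard bronze") and the modifier is "market".
Within "orchard bronze", the head is "bronze" and the modifier is "orchard".
Assembled: [[mine [forest [market [orchard bronze]]]] courier].

[[mine [forest [market [orchard bronze]]]] courier]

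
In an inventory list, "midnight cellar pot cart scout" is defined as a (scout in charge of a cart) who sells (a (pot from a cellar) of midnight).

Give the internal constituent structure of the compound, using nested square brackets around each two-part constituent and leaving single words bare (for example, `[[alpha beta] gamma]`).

[[midnight [cellar pot]] [cart scout]]

The outermost head in the paraphrase is "scout" (specifically "cart scout"), modified by "midnight cellar pot".
"midnight cellar pot" → head "pot" (specifically "cellar pot"), modifier "midnight".
"cellar pot" → head "pot", modifier "cellar".
"cart scout" → head "scout", modifier "cart".
Putting it together: [[midnight [cellar pot]] [cart scout]].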